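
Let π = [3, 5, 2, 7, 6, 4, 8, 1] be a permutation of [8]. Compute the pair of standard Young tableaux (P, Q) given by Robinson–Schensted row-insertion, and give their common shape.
P = [1, 4, 6, 8] / [2, 5] / [3] / [7];  Q = [1, 2, 4, 7] / [3, 5] / [6] / [8];  common shape = (4, 2, 1, 1)

Row-insert the values π_1, π_2, … into P one at a time, bumping the leftmost entry strictly greater than the inserted value down to the next row. The recording tableau Q records, in position (i, j), the step at which that cell was added to P.
  Insert 3 (step 1): P = [3];  Q = [1]
  Insert 5 (step 2): P = [3, 5];  Q = [1, 2]
  Insert 2 (step 3): P = [2, 5] / [3];  Q = [1, 2] / [3]
  Insert 7 (step 4): P = [2, 5, 7] / [3];  Q = [1, 2, 4] / [3]
  Insert 6 (step 5): P = [2, 5, 6] / [3, 7];  Q = [1, 2, 4] / [3, 5]
  Insert 4 (step 6): P = [2, 4, 6] / [3, 5] / [7];  Q = [1, 2, 4] / [3, 5] / [6]
  Insert 8 (step 7): P = [2, 4, 6, 8] / [3, 5] / [7];  Q = [1, 2, 4, 7] / [3, 5] / [6]
  Insert 1 (step 8): P = [1, 4, 6, 8] / [2, 5] / [3] / [7];  Q = [1, 2, 4, 7] / [3, 5] / [6] / [8]
Final shape: (4, 2, 1, 1).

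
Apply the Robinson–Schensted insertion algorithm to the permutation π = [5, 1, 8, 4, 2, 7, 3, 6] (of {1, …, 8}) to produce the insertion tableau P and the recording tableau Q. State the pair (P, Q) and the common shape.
P = [1, 2, 3, 6] / [4, 7] / [5, 8];  Q = [1, 3, 6, 8] / [2, 4] / [5, 7];  common shape = (4, 2, 2)

Row-insert the values π_1, π_2, … into P one at a time, bumping the leftmost entry strictly greater than the inserted value down to the next row. The recording tableau Q records, in position (i, j), the step at which that cell was added to P.
  Insert 5 (step 1): P = [5];  Q = [1]
  Insert 1 (step 2): P = [1] / [5];  Q = [1] / [2]
  Insert 8 (step 3): P = [1, 8] / [5];  Q = [1, 3] / [2]
  Insert 4 (step 4): P = [1, 4] / [5, 8];  Q = [1, 3] / [2, 4]
  Insert 2 (step 5): P = [1, 2] / [4, 8] / [5];  Q = [1, 3] / [2, 4] / [5]
  Insert 7 (step 6): P = [1, 2, 7] / [4, 8] / [5];  Q = [1, 3, 6] / [2, 4] / [5]
  Insert 3 (step 7): P = [1, 2, 3] / [4, 7] / [5, 8];  Q = [1, 3, 6] / [2, 4] / [5, 7]
  Insert 6 (step 8): P = [1, 2, 3, 6] / [4, 7] / [5, 8];  Q = [1, 3, 6, 8] / [2, 4] / [5, 7]
Final shape: (4, 2, 2).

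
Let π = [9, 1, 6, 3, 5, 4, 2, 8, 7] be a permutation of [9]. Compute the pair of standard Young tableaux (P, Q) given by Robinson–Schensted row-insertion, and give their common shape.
P = [1, 2, 4, 7] / [3, 8] / [5] / [6] / [9];  Q = [1, 3, 5, 8] / [2, 9] / [4] / [6] / [7];  common shape = (4, 2, 1, 1, 1)

Row-insert the values π_1, π_2, … into P one at a time, bumping the leftmost entry strictly greater than the inserted value down to the next row. The recording tableau Q records, in position (i, j), the step at which that cell was added to P.
  Insert 9 (step 1): P = [9];  Q = [1]
  Insert 1 (step 2): P = [1] / [9];  Q = [1] / [2]
  Insert 6 (step 3): P = [1, 6] / [9];  Q = [1, 3] / [2]
  Insert 3 (step 4): P = [1, 3] / [6] / [9];  Q = [1, 3] / [2] / [4]
  Insert 5 (step 5): P = [1, 3, 5] / [6] / [9];  Q = [1, 3, 5] / [2] / [4]
  Insert 4 (step 6): P = [1, 3, 4] / [5] / [6] / [9];  Q = [1, 3, 5] / [2] / [4] / [6]
  Insert 2 (step 7): P = [1, 2, 4] / [3] / [5] / [6] / [9];  Q = [1, 3, 5] / [2] / [4] / [6] / [7]
  Insert 8 (step 8): P = [1, 2, 4, 8] / [3] / [5] / [6] / [9];  Q = [1, 3, 5, 8] / [2] / [4] / [6] / [7]
  Insert 7 (step 9): P = [1, 2, 4, 7] / [3, 8] / [5] / [6] / [9];  Q = [1, 3, 5, 8] / [2, 9] / [4] / [6] / [7]
Final shape: (4, 2, 1, 1, 1).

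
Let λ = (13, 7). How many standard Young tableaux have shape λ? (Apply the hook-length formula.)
# SYT of shape (13, 7) = 38760

Hook-length formula: f^λ = n! / Π hook(c), product over all cells c of the Young diagram. For λ = (13, 7), n = 20 boxes. Hook lengths by row (left-to-right, top-to-bottom): [14, 13, 12, 11, 10, 9, 8, 6, 5, 4, 3, 2, 1]; [7, 6, 5, 4, 3, 2, 1]. Product of hooks = 62768369664000. So f^λ = 20! / 62768369664000 = 2432902008176640000 / 62768369664000 = 38760.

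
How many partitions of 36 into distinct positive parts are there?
q(36) = 668

A partition into distinct parts is a strictly decreasing sequence summing to n. The recurrence d(n, m) = d(n, m−1) + d(n−m, m−1) (use part m at most once) with q(n) = d(n, n) gives q(36) = 668. (Euler's theorem: # distinct-part partitions = # odd-part partitions.)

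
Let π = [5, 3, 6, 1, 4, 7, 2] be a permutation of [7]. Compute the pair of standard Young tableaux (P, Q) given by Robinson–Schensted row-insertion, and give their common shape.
P = [1, 2, 7] / [3, 4] / [5, 6];  Q = [1, 3, 6] / [2, 5] / [4, 7];  common shape = (3, 2, 2)

Row-insert the values π_1, π_2, … into P one at a time, bumping the leftmost entry strictly greater than the inserted value down to the next row. The recording tableau Q records, in position (i, j), the step at which that cell was added to P.
  Insert 5 (step 1): P = [5];  Q = [1]
  Insert 3 (step 2): P = [3] / [5];  Q = [1] / [2]
  Insert 6 (step 3): P = [3, 6] / [5];  Q = [1, 3] / [2]
  Insert 1 (step 4): P = [1, 6] / [3] / [5];  Q = [1, 3] / [2] / [4]
  Insert 4 (step 5): P = [1, 4] / [3, 6] / [5];  Q = [1, 3] / [2, 5] / [4]
  Insert 7 (step 6): P = [1, 4, 7] / [3, 6] / [5];  Q = [1, 3, 6] / [2, 5] / [4]
  Insert 2 (step 7): P = [1, 2, 7] / [3, 4] / [5, 6];  Q = [1, 3, 6] / [2, 5] / [4, 7]
Final shape: (3, 2, 2).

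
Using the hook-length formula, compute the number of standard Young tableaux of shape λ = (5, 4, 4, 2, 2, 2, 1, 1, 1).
# SYT of shape (5, 4, 4, 2, 2, 2, 1, 1, 1) = 1146055680

Hook-length formula: f^λ = n! / Π hook(c), product over all cells c of the Young diagram. For λ = (5, 4, 4, 2, 2, 2, 1, 1, 1), n = 22 boxes. Hook lengths by row (left-to-right, top-to-bottom): [13, 9, 5, 4, 1]; [11, 7, 3, 2]; [10, 6, 2, 1]; [7, 3]; [6, 2]; [5, 1]; [3]; [2]; [1]. Product of hooks = 980755776000. So f^λ = 22! / 980755776000 = 1124000727777607680000 / 980755776000 = 1146055680.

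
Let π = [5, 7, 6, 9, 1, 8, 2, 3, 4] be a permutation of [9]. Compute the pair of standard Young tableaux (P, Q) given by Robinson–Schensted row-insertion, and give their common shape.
P = [1, 2, 3, 4] / [5, 6, 8] / [7, 9];  Q = [1, 2, 4, 9] / [3, 6, 8] / [5, 7];  common shape = (4, 3, 2)

Row-insert the values π_1, π_2, … into P one at a time, bumping the leftmost entry strictly greater than the inserted value down to the next row. The recording tableau Q records, in position (i, j), the step at which that cell was added to P.
  Insert 5 (step 1): P = [5];  Q = [1]
  Insert 7 (step 2): P = [5, 7];  Q = [1, 2]
  Insert 6 (step 3): P = [5, 6] / [7];  Q = [1, 2] / [3]
  Insert 9 (step 4): P = [5, 6, 9] / [7];  Q = [1, 2, 4] / [3]
  Insert 1 (step 5): P = [1, 6, 9] / [5] / [7];  Q = [1, 2, 4] / [3] / [5]
  Insert 8 (step 6): P = [1, 6, 8] / [5, 9] / [7];  Q = [1, 2, 4] / [3, 6] / [5]
  Insert 2 (step 7): P = [1, 2, 8] / [5, 6] / [7, 9];  Q = [1, 2, 4] / [3, 6] / [5, 7]
  Insert 3 (step 8): P = [1, 2, 3] / [5, 6, 8] / [7, 9];  Q = [1, 2, 4] / [3, 6, 8] / [5, 7]
  Insert 4 (step 9): P = [1, 2, 3, 4] / [5, 6, 8] / [7, 9];  Q = [1, 2, 4, 9] / [3, 6, 8] / [5, 7]
Final shape: (4, 3, 2).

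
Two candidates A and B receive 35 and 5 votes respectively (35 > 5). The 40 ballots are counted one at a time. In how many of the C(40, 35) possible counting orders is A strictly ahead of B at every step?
Strict-lead orderings = 493506

Total orderings of the 40 votes with 35 for A: C(40, 35) = 658008. By the Bertrand ballot formula (Cycle Lemma / reflection principle), the number of orderings in which A is strictly ahead of B throughout is (p − q)/(p + q) · C(p + q, p) = (35 − 5)/(35 + 5) · 658008 = 493506.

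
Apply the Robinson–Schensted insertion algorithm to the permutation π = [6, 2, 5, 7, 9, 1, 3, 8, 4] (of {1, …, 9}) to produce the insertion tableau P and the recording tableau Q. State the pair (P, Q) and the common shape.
P = [1, 3, 4, 8] / [2, 5, 7] / [6, 9];  Q = [1, 3, 4, 5] / [2, 7, 8] / [6, 9];  common shape = (4, 3, 2)

Row-insert the values π_1, π_2, … into P one at a time, bumping the leftmost entry strictly greater than the inserted value down to the next row. The recording tableau Q records, in position (i, j), the step at which that cell was added to P.
  Insert 6 (step 1): P = [6];  Q = [1]
  Insert 2 (step 2): P = [2] / [6];  Q = [1] / [2]
  Insert 5 (step 3): P = [2, 5] / [6];  Q = [1, 3] / [2]
  Insert 7 (step 4): P = [2, 5, 7] / [6];  Q = [1, 3, 4] / [2]
  Insert 9 (step 5): P = [2, 5, 7, 9] / [6];  Q = [1, 3, 4, 5] / [2]
  Insert 1 (step 6): P = [1, 5, 7, 9] / [2] / [6];  Q = [1, 3, 4, 5] / [2] / [6]
  Insert 3 (step 7): P = [1, 3, 7, 9] / [2, 5] / [6];  Q = [1, 3, 4, 5] / [2, 7] / [6]
  Insert 8 (step 8): P = [1, 3, 7, 8] / [2, 5, 9] / [6];  Q = [1, 3, 4, 5] / [2, 7, 8] / [6]
  Insert 4 (step 9): P = [1, 3, 4, 8] / [2, 5, 7] / [6, 9];  Q = [1, 3, 4, 5] / [2, 7, 8] / [6, 9]
Final shape: (4, 3, 2).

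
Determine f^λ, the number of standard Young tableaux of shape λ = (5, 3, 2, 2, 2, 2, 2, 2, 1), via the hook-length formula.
# SYT of shape (5, 3, 2, 2, 2, 2, 2, 2, 1) = 38459610

Hook-length formula: f^λ = n! / Π hook(c), product over all cells c of the Young diagram. For λ = (5, 3, 2, 2, 2, 2, 2, 2, 1), n = 21 boxes. Hook lengths by row (left-to-right, top-to-bottom): [13, 11, 4, 2, 1]; [10, 8, 1]; [8, 6]; [7, 5]; [6, 4]; [5, 3]; [4, 2]; [3, 1]; [1]. Product of hooks = 1328431104000. So f^λ = 21! / 1328431104000 = 51090942171709440000 / 1328431104000 = 38459610.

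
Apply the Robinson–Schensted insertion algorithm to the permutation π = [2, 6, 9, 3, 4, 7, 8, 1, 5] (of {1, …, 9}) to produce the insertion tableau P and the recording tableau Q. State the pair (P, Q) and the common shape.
P = [1, 3, 4, 5, 8] / [2, 7] / [6, 9];  Q = [1, 2, 3, 6, 7] / [4, 5] / [8, 9];  common shape = (5, 2, 2)

Row-insert the values π_1, π_2, … into P one at a time, bumping the leftmost entry strictly greater than the inserted value down to the next row. The recording tableau Q records, in position (i, j), the step at which that cell was added to P.
  Insert 2 (step 1): P = [2];  Q = [1]
  Insert 6 (step 2): P = [2, 6];  Q = [1, 2]
  Insert 9 (step 3): P = [2, 6, 9];  Q = [1, 2, 3]
  Insert 3 (step 4): P = [2, 3, 9] / [6];  Q = [1, 2, 3] / [4]
  Insert 4 (step 5): P = [2, 3, 4] / [6, 9];  Q = [1, 2, 3] / [4, 5]
  Insert 7 (step 6): P = [2, 3, 4, 7] / [6, 9];  Q = [1, 2, 3, 6] / [4, 5]
  Insert 8 (step 7): P = [2, 3, 4, 7, 8] / [6, 9];  Q = [1, 2, 3, 6, 7] / [4, 5]
  Insert 1 (step 8): P = [1, 3, 4, 7, 8] / [2, 9] / [6];  Q = [1, 2, 3, 6, 7] / [4, 5] / [8]
  Insert 5 (step 9): P = [1, 3, 4, 5, 8] / [2, 7] / [6, 9];  Q = [1, 2, 3, 6, 7] / [4, 5] / [8, 9]
Final shape: (5, 2, 2).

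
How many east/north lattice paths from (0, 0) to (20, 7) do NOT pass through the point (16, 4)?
Number of paths = 718455

Total paths from (0, 0) to (20, 7): C(27, 20) = 888030. Paths through (16, 4): (paths (0, 0) → (16, 4)) × (paths (16, 4) → (20, 7)) = C(20, 16) · C(7, 4) = 4845 · 35 = 169575. Avoidance count = 888030 − 169575 = 718455.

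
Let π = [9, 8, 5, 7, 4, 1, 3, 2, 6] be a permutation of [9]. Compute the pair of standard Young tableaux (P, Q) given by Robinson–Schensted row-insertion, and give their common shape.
P = [1, 2, 6] / [3, 7] / [4] / [5] / [8] / [9];  Q = [1, 4, 9] / [2, 7] / [3] / [5] / [6] / [8];  common shape = (3, 2, 1, 1, 1, 1)

Row-insert the values π_1, π_2, … into P one at a time, bumping the leftmost entry strictly greater than the inserted value down to the next row. The recording tableau Q records, in position (i, j), the step at which that cell was added to P.
  Insert 9 (step 1): P = [9];  Q = [1]
  Insert 8 (step 2): P = [8] / [9];  Q = [1] / [2]
  Insert 5 (step 3): P = [5] / [8] / [9];  Q = [1] / [2] / [3]
  Insert 7 (step 4): P = [5, 7] / [8] / [9];  Q = [1, 4] / [2] / [3]
  Insert 4 (step 5): P = [4, 7] / [5] / [8] / [9];  Q = [1, 4] / [2] / [3] / [5]
  Insert 1 (step 6): P = [1, 7] / [4] / [5] / [8] / [9];  Q = [1, 4] / [2] / [3] / [5] / [6]
  Insert 3 (step 7): P = [1, 3] / [4, 7] / [5] / [8] / [9];  Q = [1, 4] / [2, 7] / [3] / [5] / [6]
  Insert 2 (step 8): P = [1, 2] / [3, 7] / [4] / [5] / [8] / [9];  Q = [1, 4] / [2, 7] / [3] / [5] / [6] / [8]
  Insert 6 (step 9): P = [1, 2, 6] / [3, 7] / [4] / [5] / [8] / [9];  Q = [1, 4, 9] / [2, 7] / [3] / [5] / [6] / [8]
Final shape: (3, 2, 1, 1, 1, 1).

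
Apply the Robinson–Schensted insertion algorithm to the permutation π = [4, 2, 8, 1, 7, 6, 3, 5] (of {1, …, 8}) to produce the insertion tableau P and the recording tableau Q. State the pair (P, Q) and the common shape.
P = [1, 3, 5] / [2, 6] / [4, 7] / [8];  Q = [1, 3, 8] / [2, 5] / [4, 6] / [7];  common shape = (3, 2, 2, 1)

Row-insert the values π_1, π_2, … into P one at a time, bumping the leftmost entry strictly greater than the inserted value down to the next row. The recording tableau Q records, in position (i, j), the step at which that cell was added to P.
  Insert 4 (step 1): P = [4];  Q = [1]
  Insert 2 (step 2): P = [2] / [4];  Q = [1] / [2]
  Insert 8 (step 3): P = [2, 8] / [4];  Q = [1, 3] / [2]
  Insert 1 (step 4): P = [1, 8] / [2] / [4];  Q = [1, 3] / [2] / [4]
  Insert 7 (step 5): P = [1, 7] / [2, 8] / [4];  Q = [1, 3] / [2, 5] / [4]
  Insert 6 (step 6): P = [1, 6] / [2, 7] / [4, 8];  Q = [1, 3] / [2, 5] / [4, 6]
  Insert 3 (step 7): P = [1, 3] / [2, 6] / [4, 7] / [8];  Q = [1, 3] / [2, 5] / [4, 6] / [7]
  Insert 5 (step 8): P = [1, 3, 5] / [2, 6] / [4, 7] / [8];  Q = [1, 3, 8] / [2, 5] / [4, 6] / [7]
Final shape: (3, 2, 2, 1).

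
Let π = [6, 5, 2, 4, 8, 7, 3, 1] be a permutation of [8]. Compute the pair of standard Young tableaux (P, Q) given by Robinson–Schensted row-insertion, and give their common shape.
P = [1, 3, 7] / [2, 8] / [4] / [5] / [6];  Q = [1, 4, 5] / [2, 6] / [3] / [7] / [8];  common shape = (3, 2, 1, 1, 1)

Row-insert the values π_1, π_2, … into P one at a time, bumping the leftmost entry strictly greater than the inserted value down to the next row. The recording tableau Q records, in position (i, j), the step at which that cell was added to P.
  Insert 6 (step 1): P = [6];  Q = [1]
  Insert 5 (step 2): P = [5] / [6];  Q = [1] / [2]
  Insert 2 (step 3): P = [2] / [5] / [6];  Q = [1] / [2] / [3]
  Insert 4 (step 4): P = [2, 4] / [5] / [6];  Q = [1, 4] / [2] / [3]
  Insert 8 (step 5): P = [2, 4, 8] / [5] / [6];  Q = [1, 4, 5] / [2] / [3]
  Insert 7 (step 6): P = [2, 4, 7] / [5, 8] / [6];  Q = [1, 4, 5] / [2, 6] / [3]
  Insert 3 (step 7): P = [2, 3, 7] / [4, 8] / [5] / [6];  Q = [1, 4, 5] / [2, 6] / [3] / [7]
  Insert 1 (step 8): P = [1, 3, 7] / [2, 8] / [4] / [5] / [6];  Q = [1, 4, 5] / [2, 6] / [3] / [7] / [8]
Final shape: (3, 2, 1, 1, 1).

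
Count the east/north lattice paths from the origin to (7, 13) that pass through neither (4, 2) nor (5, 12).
Number of paths = 53991

Inclusion–exclusion. Total paths: C(20, 7) = 77520. Through P₁: C(6, 4)·C(14, 3) = 5460. Through P₂: C(17, 5)·C(3, 2) = 18564. Since P₁ is strictly southwest of P₂, a monotone path through both must visit P₁ then P₂; paths through both = C(6, 4)·C(11, 1)·C(3, 2) = 495. Avoid both = 77520 − 5460 − 18564 + 495 = 53991.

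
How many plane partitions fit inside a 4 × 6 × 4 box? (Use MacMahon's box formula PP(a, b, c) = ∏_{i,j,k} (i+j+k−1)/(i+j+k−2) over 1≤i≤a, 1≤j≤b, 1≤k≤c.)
PP(4, 6, 4) = 9343620

Evaluate the triple product over i = 1..4, j = 1..6, k = 1..4. The factors are (2/1) · (3/2) · (4/3) · (5/4) · (3/2) · (4/3) · (5/4) · (6/5) · … (96 factors total). The numerators and denominators telescope so the product is an integer; carrying out the multiplication exactly gives PP(4, 6, 4) = 9343620.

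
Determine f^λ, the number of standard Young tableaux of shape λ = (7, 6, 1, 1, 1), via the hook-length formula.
# SYT of shape (7, 6, 1, 1, 1) = 116480

Hook-length formula: f^λ = n! / Π hook(c), product over all cells c of the Young diagram. For λ = (7, 6, 1, 1, 1), n = 16 boxes. Hook lengths by row (left-to-right, top-to-bottom): [11, 7, 6, 5, 4, 3, 1]; [9, 5, 4, 3, 2, 1]; [3]; [2]; [1]. Product of hooks = 179625600. So f^λ = 16! / 179625600 = 20922789888000 / 179625600 = 116480.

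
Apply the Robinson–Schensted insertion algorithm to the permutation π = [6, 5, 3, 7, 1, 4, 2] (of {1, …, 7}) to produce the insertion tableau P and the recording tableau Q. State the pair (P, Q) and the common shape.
P = [1, 2] / [3, 4] / [5, 7] / [6];  Q = [1, 4] / [2, 6] / [3, 7] / [5];  common shape = (2, 2, 2, 1)

Row-insert the values π_1, π_2, … into P one at a time, bumping the leftmost entry strictly greater than the inserted value down to the next row. The recording tableau Q records, in position (i, j), the step at which that cell was added to P.
  Insert 6 (step 1): P = [6];  Q = [1]
  Insert 5 (step 2): P = [5] / [6];  Q = [1] / [2]
  Insert 3 (step 3): P = [3] / [5] / [6];  Q = [1] / [2] / [3]
  Insert 7 (step 4): P = [3, 7] / [5] / [6];  Q = [1, 4] / [2] / [3]
  Insert 1 (step 5): P = [1, 7] / [3] / [5] / [6];  Q = [1, 4] / [2] / [3] / [5]
  Insert 4 (step 6): P = [1, 4] / [3, 7] / [5] / [6];  Q = [1, 4] / [2, 6] / [3] / [5]
  Insert 2 (step 7): P = [1, 2] / [3, 4] / [5, 7] / [6];  Q = [1, 4] / [2, 6] / [3, 7] / [5]
Final shape: (2, 2, 2, 1).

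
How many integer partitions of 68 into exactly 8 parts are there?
p(68, 8 parts) = 81457

Partitions of n into exactly k parts are in bijection with partitions of n − k into at most k parts (subtract 1 from each part). So p(68, exactly 8) = p(60, parts ≤ 8). Computing via the recurrence p(m, j) = p(m, j−1) + p(m−j, j) gives 81457.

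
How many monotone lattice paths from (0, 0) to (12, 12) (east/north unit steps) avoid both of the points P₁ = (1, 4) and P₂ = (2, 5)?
Number of paths = 2112318

Inclusion–exclusion. Total paths: C(24, 12) = 2704156. Through P₁: C(5, 1)·C(19, 11) = 377910. Through P₂: C(7, 2)·C(17, 10) = 408408. Since P₁ is strictly southwest of P₂, a monotone path through both must visit P₁ then P₂; paths through both = C(5, 1)·C(2, 1)·C(17, 10) = 194480. Avoid both = 2704156 − 377910 − 408408 + 194480 = 2112318.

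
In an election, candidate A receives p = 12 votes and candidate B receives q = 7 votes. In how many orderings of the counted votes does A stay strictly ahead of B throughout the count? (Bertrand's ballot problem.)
Strict-lead orderings = 13260

Total orderings of the 19 votes with 12 for A: C(19, 12) = 50388. By the Bertrand ballot formula (Cycle Lemma / reflection principle), the number of orderings in which A is strictly ahead of B throughout is (p − q)/(p + q) · C(p + q, p) = (12 − 7)/(12 + 7) · 50388 = 13260.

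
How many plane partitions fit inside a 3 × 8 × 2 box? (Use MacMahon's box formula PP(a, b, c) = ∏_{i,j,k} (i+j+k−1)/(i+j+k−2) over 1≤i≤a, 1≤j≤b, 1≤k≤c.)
PP(3, 8, 2) = 9075

Evaluate the triple product over i = 1..3, j = 1..8, k = 1..2. The factors are (2/1) · (3/2) · (3/2) · (4/3) · (4/3) · (5/4) · (5/4) · (6/5) · … (48 factors total). The numerators and denominators telescope so the product is an integer; carrying out the multiplication exactly gives PP(3, 8, 2) = 9075.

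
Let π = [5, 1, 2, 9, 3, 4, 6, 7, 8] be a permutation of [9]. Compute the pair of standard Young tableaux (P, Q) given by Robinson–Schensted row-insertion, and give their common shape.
P = [1, 2, 3, 4, 6, 7, 8] / [5, 9];  Q = [1, 3, 4, 6, 7, 8, 9] / [2, 5];  common shape = (7, 2)

Row-insert the values π_1, π_2, … into P one at a time, bumping the leftmost entry strictly greater than the inserted value down to the next row. The recording tableau Q records, in position (i, j), the step at which that cell was added to P.
  Insert 5 (step 1): P = [5];  Q = [1]
  Insert 1 (step 2): P = [1] / [5];  Q = [1] / [2]
  Insert 2 (step 3): P = [1, 2] / [5];  Q = [1, 3] / [2]
  Insert 9 (step 4): P = [1, 2, 9] / [5];  Q = [1, 3, 4] / [2]
  Insert 3 (step 5): P = [1, 2, 3] / [5, 9];  Q = [1, 3, 4] / [2, 5]
  Insert 4 (step 6): P = [1, 2, 3, 4] / [5, 9];  Q = [1, 3, 4, 6] / [2, 5]
  Insert 6 (step 7): P = [1, 2, 3, 4, 6] / [5, 9];  Q = [1, 3, 4, 6, 7] / [2, 5]
  Insert 7 (step 8): P = [1, 2, 3, 4, 6, 7] / [5, 9];  Q = [1, 3, 4, 6, 7, 8] / [2, 5]
  Insert 8 (step 9): P = [1, 2, 3, 4, 6, 7, 8] / [5, 9];  Q = [1, 3, 4, 6, 7, 8, 9] / [2, 5]
Final shape: (7, 2).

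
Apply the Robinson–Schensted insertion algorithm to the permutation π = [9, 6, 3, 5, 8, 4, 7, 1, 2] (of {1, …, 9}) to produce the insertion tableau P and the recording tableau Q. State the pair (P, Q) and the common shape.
P = [1, 2, 7] / [3, 4] / [5, 8] / [6] / [9];  Q = [1, 4, 5] / [2, 7] / [3, 9] / [6] / [8];  common shape = (3, 2, 2, 1, 1)

Row-insert the values π_1, π_2, … into P one at a time, bumping the leftmost entry strictly greater than the inserted value down to the next row. The recording tableau Q records, in position (i, j), the step at which that cell was added to P.
  Insert 9 (step 1): P = [9];  Q = [1]
  Insert 6 (step 2): P = [6] / [9];  Q = [1] / [2]
  Insert 3 (step 3): P = [3] / [6] / [9];  Q = [1] / [2] / [3]
  Insert 5 (step 4): P = [3, 5] / [6] / [9];  Q = [1, 4] / [2] / [3]
  Insert 8 (step 5): P = [3, 5, 8] / [6] / [9];  Q = [1, 4, 5] / [2] / [3]
  Insert 4 (step 6): P = [3, 4, 8] / [5] / [6] / [9];  Q = [1, 4, 5] / [2] / [3] / [6]
  Insert 7 (step 7): P = [3, 4, 7] / [5, 8] / [6] / [9];  Q = [1, 4, 5] / [2, 7] / [3] / [6]
  Insert 1 (step 8): P = [1, 4, 7] / [3, 8] / [5] / [6] / [9];  Q = [1, 4, 5] / [2, 7] / [3] / [6] / [8]
  Insert 2 (step 9): P = [1, 2, 7] / [3, 4] / [5, 8] / [6] / [9];  Q = [1, 4, 5] / [2, 7] / [3, 9] / [6] / [8]
Final shape: (3, 2, 2, 1, 1).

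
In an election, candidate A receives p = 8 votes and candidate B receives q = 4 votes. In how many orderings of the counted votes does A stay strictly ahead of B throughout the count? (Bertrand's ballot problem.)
Strict-lead orderings = 165

Total orderings of the 12 votes with 8 for A: C(12, 8) = 495. By the Bertrand ballot formula (Cycle Lemma / reflection principle), the number of orderings in which A is strictly ahead of B throughout is (p − q)/(p + q) · C(p + q, p) = (8 − 4)/(8 + 4) · 495 = 165.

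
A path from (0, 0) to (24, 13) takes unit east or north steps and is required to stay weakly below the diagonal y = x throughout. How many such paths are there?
Number of paths = 1709984304

By the reflection principle (André's argument), the number of monotone paths to (24, 13) with n ≤ m that never go above y = x is C(37, 24) − C(37, 25) = 3562467300 − 1852482996 = 1709984304.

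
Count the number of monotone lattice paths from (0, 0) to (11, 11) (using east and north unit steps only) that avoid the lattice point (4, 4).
Number of paths = 465192

Total paths from (0, 0) to (11, 11): C(22, 11) = 705432. Paths through (4, 4): (paths (0, 0) → (4, 4)) × (paths (4, 4) → (11, 11)) = C(8, 4) · C(14, 7) = 70 · 3432 = 240240. Avoidance count = 705432 − 240240 = 465192.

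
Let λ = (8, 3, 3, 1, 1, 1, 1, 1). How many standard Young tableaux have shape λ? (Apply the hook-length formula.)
# SYT of shape (8, 3, 3, 1, 1, 1, 1, 1) = 9053044

Hook-length formula: f^λ = n! / Π hook(c), product over all cells c of the Young diagram. For λ = (8, 3, 3, 1, 1, 1, 1, 1), n = 19 boxes. Hook lengths by row (left-to-right, top-to-bottom): [15, 9, 8, 5, 4, 3, 2, 1]; [9, 3, 2]; [8, 2, 1]; [5]; [4]; [3]; [2]; [1]. Product of hooks = 13436928000. So f^λ = 19! / 13436928000 = 121645100408832000 / 13436928000 = 9053044.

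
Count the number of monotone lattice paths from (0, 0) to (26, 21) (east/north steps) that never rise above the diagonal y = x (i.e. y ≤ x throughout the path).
Number of paths = 2789279908316

By the reflection principle (André's argument), the number of monotone paths to (26, 21) with n ≤ m that never go above y = x is C(47, 26) − C(47, 27) = 12551759587422 − 9762479679106 = 2789279908316.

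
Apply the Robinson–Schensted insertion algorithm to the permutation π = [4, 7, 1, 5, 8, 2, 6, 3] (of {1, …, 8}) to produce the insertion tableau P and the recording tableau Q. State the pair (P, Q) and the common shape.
P = [1, 2, 3] / [4, 5, 6] / [7, 8];  Q = [1, 2, 5] / [3, 4, 7] / [6, 8];  common shape = (3, 3, 2)

Row-insert the values π_1, π_2, … into P one at a time, bumping the leftmost entry strictly greater than the inserted value down to the next row. The recording tableau Q records, in position (i, j), the step at which that cell was added to P.
  Insert 4 (step 1): P = [4];  Q = [1]
  Insert 7 (step 2): P = [4, 7];  Q = [1, 2]
  Insert 1 (step 3): P = [1, 7] / [4];  Q = [1, 2] / [3]
  Insert 5 (step 4): P = [1, 5] / [4, 7];  Q = [1, 2] / [3, 4]
  Insert 8 (step 5): P = [1, 5, 8] / [4, 7];  Q = [1, 2, 5] / [3, 4]
  Insert 2 (step 6): P = [1, 2, 8] / [4, 5] / [7];  Q = [1, 2, 5] / [3, 4] / [6]
  Insert 6 (step 7): P = [1, 2, 6] / [4, 5, 8] / [7];  Q = [1, 2, 5] / [3, 4, 7] / [6]
  Insert 3 (step 8): P = [1, 2, 3] / [4, 5, 6] / [7, 8];  Q = [1, 2, 5] / [3, 4, 7] / [6, 8]
Final shape: (3, 3, 2).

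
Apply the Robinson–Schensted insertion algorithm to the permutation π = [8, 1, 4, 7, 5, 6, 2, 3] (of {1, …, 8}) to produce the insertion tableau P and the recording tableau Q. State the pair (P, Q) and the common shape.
P = [1, 2, 3, 6] / [4, 5] / [7] / [8];  Q = [1, 3, 4, 6] / [2, 8] / [5] / [7];  common shape = (4, 2, 1, 1)

Row-insert the values π_1, π_2, … into P one at a time, bumping the leftmost entry strictly greater than the inserted value down to the next row. The recording tableau Q records, in position (i, j), the step at which that cell was added to P.
  Insert 8 (step 1): P = [8];  Q = [1]
  Insert 1 (step 2): P = [1] / [8];  Q = [1] / [2]
  Insert 4 (step 3): P = [1, 4] / [8];  Q = [1, 3] / [2]
  Insert 7 (step 4): P = [1, 4, 7] / [8];  Q = [1, 3, 4] / [2]
  Insert 5 (step 5): P = [1, 4, 5] / [7] / [8];  Q = [1, 3, 4] / [2] / [5]
  Insert 6 (step 6): P = [1, 4, 5, 6] / [7] / [8];  Q = [1, 3, 4, 6] / [2] / [5]
  Insert 2 (step 7): P = [1, 2, 5, 6] / [4] / [7] / [8];  Q = [1, 3, 4, 6] / [2] / [5] / [7]
  Insert 3 (step 8): P = [1, 2, 3, 6] / [4, 5] / [7] / [8];  Q = [1, 3, 4, 6] / [2, 8] / [5] / [7]
Final shape: (4, 2, 1, 1).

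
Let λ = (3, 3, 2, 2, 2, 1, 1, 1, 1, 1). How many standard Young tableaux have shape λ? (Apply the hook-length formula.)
# SYT of shape (3, 3, 2, 2, 2, 1, 1, 1, 1, 1) = 123760

Hook-length formula: f^λ = n! / Π hook(c), product over all cells c of the Young diagram. For λ = (3, 3, 2, 2, 2, 1, 1, 1, 1, 1), n = 17 boxes. Hook lengths by row (left-to-right, top-to-bottom): [12, 6, 2]; [11, 5, 1]; [9, 3]; [8, 2]; [7, 1]; [5]; [4]; [3]; [2]; [1]. Product of hooks = 2874009600. So f^λ = 17! / 2874009600 = 355687428096000 / 2874009600 = 123760.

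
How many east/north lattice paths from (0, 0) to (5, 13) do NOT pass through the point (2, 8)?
Number of paths = 6048

Total paths from (0, 0) to (5, 13): C(18, 5) = 8568. Paths through (2, 8): (paths (0, 0) → (2, 8)) × (paths (2, 8) → (5, 13)) = C(10, 2) · C(8, 3) = 45 · 56 = 2520. Avoidance count = 8568 − 2520 = 6048.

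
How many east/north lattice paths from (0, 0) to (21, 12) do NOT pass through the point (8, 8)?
Number of paths = 324186720

Total paths from (0, 0) to (21, 12): C(33, 21) = 354817320. Paths through (8, 8): (paths (0, 0) → (8, 8)) × (paths (8, 8) → (21, 12)) = C(16, 8) · C(17, 13) = 12870 · 2380 = 30630600. Avoidance count = 354817320 − 30630600 = 324186720.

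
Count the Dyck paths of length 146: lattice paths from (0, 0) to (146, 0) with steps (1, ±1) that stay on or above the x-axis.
C_73 = 79463489365077377841208237632349268884500

These Dyck paths are counted by the Catalan number C_n = (1/(n + 1)) · C(2n, n). For n = 73: C_73 = (1/74) · C(146, 73) = 5880298213015725960249409584793845897453000/74 = 79463489365077377841208237632349268884500.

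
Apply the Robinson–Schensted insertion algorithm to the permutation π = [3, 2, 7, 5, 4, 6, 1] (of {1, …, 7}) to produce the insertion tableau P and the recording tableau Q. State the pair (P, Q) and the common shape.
P = [1, 4, 6] / [2, 5] / [3] / [7];  Q = [1, 3, 6] / [2, 4] / [5] / [7];  common shape = (3, 2, 1, 1)

Row-insert the values π_1, π_2, … into P one at a time, bumping the leftmost entry strictly greater than the inserted value down to the next row. The recording tableau Q records, in position (i, j), the step at which that cell was added to P.
  Insert 3 (step 1): P = [3];  Q = [1]
  Insert 2 (step 2): P = [2] / [3];  Q = [1] / [2]
  Insert 7 (step 3): P = [2, 7] / [3];  Q = [1, 3] / [2]
  Insert 5 (step 4): P = [2, 5] / [3, 7];  Q = [1, 3] / [2, 4]
  Insert 4 (step 5): P = [2, 4] / [3, 5] / [7];  Q = [1, 3] / [2, 4] / [5]
  Insert 6 (step 6): P = [2, 4, 6] / [3, 5] / [7];  Q = [1, 3, 6] / [2, 4] / [5]
  Insert 1 (step 7): P = [1, 4, 6] / [2, 5] / [3] / [7];  Q = [1, 3, 6] / [2, 4] / [5] / [7]
Final shape: (3, 2, 1, 1).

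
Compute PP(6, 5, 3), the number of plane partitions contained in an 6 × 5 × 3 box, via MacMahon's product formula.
PP(6, 5, 3) = 3737448

Evaluate the triple product over i = 1..6, j = 1..5, k = 1..3. The factors are (2/1) · (3/2) · (4/3) · (3/2) · (4/3) · (5/4) · (4/3) · (5/4) · … (90 factors total). The numerators and denominators telescope so the product is an integer; carrying out the multiplication exactly gives PP(6, 5, 3) = 3737448.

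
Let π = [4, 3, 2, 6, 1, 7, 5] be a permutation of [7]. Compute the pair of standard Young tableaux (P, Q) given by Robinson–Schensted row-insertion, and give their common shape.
P = [1, 5, 7] / [2, 6] / [3] / [4];  Q = [1, 4, 6] / [2, 7] / [3] / [5];  common shape = (3, 2, 1, 1)

Row-insert the values π_1, π_2, … into P one at a time, bumping the leftmost entry strictly greater than the inserted value down to the next row. The recording tableau Q records, in position (i, j), the step at which that cell was added to P.
  Insert 4 (step 1): P = [4];  Q = [1]
  Insert 3 (step 2): P = [3] / [4];  Q = [1] / [2]
  Insert 2 (step 3): P = [2] / [3] / [4];  Q = [1] / [2] / [3]
  Insert 6 (step 4): P = [2, 6] / [3] / [4];  Q = [1, 4] / [2] / [3]
  Insert 1 (step 5): P = [1, 6] / [2] / [3] / [4];  Q = [1, 4] / [2] / [3] / [5]
  Insert 7 (step 6): P = [1, 6, 7] / [2] / [3] / [4];  Q = [1, 4, 6] / [2] / [3] / [5]
  Insert 5 (step 7): P = [1, 5, 7] / [2, 6] / [3] / [4];  Q = [1, 4, 6] / [2, 7] / [3] / [5]
Final shape: (3, 2, 1, 1).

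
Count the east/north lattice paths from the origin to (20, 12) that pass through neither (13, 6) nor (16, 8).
Number of paths = 146743758

Inclusion–exclusion. Total paths: C(32, 20) = 225792840. Through P₁: C(19, 13)·C(13, 7) = 46558512. Through P₂: C(24, 16)·C(8, 4) = 51482970. Since P₁ is strictly southwest of P₂, a monotone path through both must visit P₁ then P₂; paths through both = C(19, 13)·C(5, 3)·C(8, 4) = 18992400. Avoid both = 225792840 − 46558512 − 51482970 + 18992400 = 146743758.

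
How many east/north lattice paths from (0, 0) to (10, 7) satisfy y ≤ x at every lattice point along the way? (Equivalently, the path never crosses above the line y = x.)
Number of paths = 7072

By the reflection principle (André's argument), the number of monotone paths to (10, 7) with n ≤ m that never go above y = x is C(17, 10) − C(17, 11) = 19448 − 12376 = 7072.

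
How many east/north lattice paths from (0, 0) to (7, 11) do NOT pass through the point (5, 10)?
Number of paths = 22815

Total paths from (0, 0) to (7, 11): C(18, 7) = 31824. Paths through (5, 10): (paths (0, 0) → (5, 10)) × (paths (5, 10) → (7, 11)) = C(15, 5) · C(3, 2) = 3003 · 3 = 9009. Avoidance count = 31824 − 9009 = 22815.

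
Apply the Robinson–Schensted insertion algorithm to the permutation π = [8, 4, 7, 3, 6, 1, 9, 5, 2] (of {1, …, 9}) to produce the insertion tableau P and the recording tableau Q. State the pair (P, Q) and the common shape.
P = [1, 2, 9] / [3, 5] / [4, 6] / [7] / [8];  Q = [1, 3, 7] / [2, 5] / [4, 8] / [6] / [9];  common shape = (3, 2, 2, 1, 1)

Row-insert the values π_1, π_2, … into P one at a time, bumping the leftmost entry strictly greater than the inserted value down to the next row. The recording tableau Q records, in position (i, j), the step at which that cell was added to P.
  Insert 8 (step 1): P = [8];  Q = [1]
  Insert 4 (step 2): P = [4] / [8];  Q = [1] / [2]
  Insert 7 (step 3): P = [4, 7] / [8];  Q = [1, 3] / [2]
  Insert 3 (step 4): P = [3, 7] / [4] / [8];  Q = [1, 3] / [2] / [4]
  Insert 6 (step 5): P = [3, 6] / [4, 7] / [8];  Q = [1, 3] / [2, 5] / [4]
  Insert 1 (step 6): P = [1, 6] / [3, 7] / [4] / [8];  Q = [1, 3] / [2, 5] / [4] / [6]
  Insert 9 (step 7): P = [1, 6, 9] / [3, 7] / [4] / [8];  Q = [1, 3, 7] / [2, 5] / [4] / [6]
  Insert 5 (step 8): P = [1, 5, 9] / [3, 6] / [4, 7] / [8];  Q = [1, 3, 7] / [2, 5] / [4, 8] / [6]
  Insert 2 (step 9): P = [1, 2, 9] / [3, 5] / [4, 6] / [7] / [8];  Q = [1, 3, 7] / [2, 5] / [4, 8] / [6] / [9]
Final shape: (3, 2, 2, 1, 1).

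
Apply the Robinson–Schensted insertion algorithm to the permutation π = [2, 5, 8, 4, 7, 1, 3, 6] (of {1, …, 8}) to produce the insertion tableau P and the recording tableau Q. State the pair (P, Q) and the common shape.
P = [1, 3, 6] / [2, 4, 7] / [5, 8];  Q = [1, 2, 3] / [4, 5, 8] / [6, 7];  common shape = (3, 3, 2)

Row-insert the values π_1, π_2, … into P one at a time, bumping the leftmost entry strictly greater than the inserted value down to the next row. The recording tableau Q records, in position (i, j), the step at which that cell was added to P.
  Insert 2 (step 1): P = [2];  Q = [1]
  Insert 5 (step 2): P = [2, 5];  Q = [1, 2]
  Insert 8 (step 3): P = [2, 5, 8];  Q = [1, 2, 3]
  Insert 4 (step 4): P = [2, 4, 8] / [5];  Q = [1, 2, 3] / [4]
  Insert 7 (step 5): P = [2, 4, 7] / [5, 8];  Q = [1, 2, 3] / [4, 5]
  Insert 1 (step 6): P = [1, 4, 7] / [2, 8] / [5];  Q = [1, 2, 3] / [4, 5] / [6]
  Insert 3 (step 7): P = [1, 3, 7] / [2, 4] / [5, 8];  Q = [1, 2, 3] / [4, 5] / [6, 7]
  Insert 6 (step 8): P = [1, 3, 6] / [2, 4, 7] / [5, 8];  Q = [1, 2, 3] / [4, 5, 8] / [6, 7]
Final shape: (3, 3, 2).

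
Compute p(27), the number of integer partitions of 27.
p(27) = 3010

Compute p(n) via the recurrence p(n, m) = p(n, m−1) + p(n−m, m), where p(n, m) counts partitions of n with all parts ≤ m and p(n) = p(n, n). The base cases are p(0, m) = 1 and p(n, 0) = 0 for n > 0. Filling the table yields p(27) = 3010. (Euler's pentagonal recurrence is an alternative.)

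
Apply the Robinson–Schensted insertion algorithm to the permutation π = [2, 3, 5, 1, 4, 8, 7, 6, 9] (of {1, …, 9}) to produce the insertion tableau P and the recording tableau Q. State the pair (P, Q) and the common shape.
P = [1, 3, 4, 6, 9] / [2, 5, 7] / [8];  Q = [1, 2, 3, 6, 9] / [4, 5, 7] / [8];  common shape = (5, 3, 1)

Row-insert the values π_1, π_2, … into P one at a time, bumping the leftmost entry strictly greater than the inserted value down to the next row. The recording tableau Q records, in position (i, j), the step at which that cell was added to P.
  Insert 2 (step 1): P = [2];  Q = [1]
  Insert 3 (step 2): P = [2, 3];  Q = [1, 2]
  Insert 5 (step 3): P = [2, 3, 5];  Q = [1, 2, 3]
  Insert 1 (step 4): P = [1, 3, 5] / [2];  Q = [1, 2, 3] / [4]
  Insert 4 (step 5): P = [1, 3, 4] / [2, 5];  Q = [1, 2, 3] / [4, 5]
  Insert 8 (step 6): P = [1, 3, 4, 8] / [2, 5];  Q = [1, 2, 3, 6] / [4, 5]
  Insert 7 (step 7): P = [1, 3, 4, 7] / [2, 5, 8];  Q = [1, 2, 3, 6] / [4, 5, 7]
  Insert 6 (step 8): P = [1, 3, 4, 6] / [2, 5, 7] / [8];  Q = [1, 2, 3, 6] / [4, 5, 7] / [8]
  Insert 9 (step 9): P = [1, 3, 4, 6, 9] / [2, 5, 7] / [8];  Q = [1, 2, 3, 6, 9] / [4, 5, 7] / [8]
Final shape: (5, 3, 1).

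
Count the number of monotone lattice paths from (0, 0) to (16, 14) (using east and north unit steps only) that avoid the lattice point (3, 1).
Number of paths = 103820275

Total paths from (0, 0) to (16, 14): C(30, 16) = 145422675. Paths through (3, 1): (paths (0, 0) → (3, 1)) × (paths (3, 1) → (16, 14)) = C(4, 3) · C(26, 13) = 4 · 10400600 = 41602400. Avoidance count = 145422675 − 41602400 = 103820275.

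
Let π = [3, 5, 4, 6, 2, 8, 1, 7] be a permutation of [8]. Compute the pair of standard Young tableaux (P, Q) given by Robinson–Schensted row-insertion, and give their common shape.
P = [1, 4, 6, 7] / [2, 8] / [3] / [5];  Q = [1, 2, 4, 6] / [3, 8] / [5] / [7];  common shape = (4, 2, 1, 1)

Row-insert the values π_1, π_2, … into P one at a time, bumping the leftmost entry strictly greater than the inserted value down to the next row. The recording tableau Q records, in position (i, j), the step at which that cell was added to P.
  Insert 3 (step 1): P = [3];  Q = [1]
  Insert 5 (step 2): P = [3, 5];  Q = [1, 2]
  Insert 4 (step 3): P = [3, 4] / [5];  Q = [1, 2] / [3]
  Insert 6 (step 4): P = [3, 4, 6] / [5];  Q = [1, 2, 4] / [3]
  Insert 2 (step 5): P = [2, 4, 6] / [3] / [5];  Q = [1, 2, 4] / [3] / [5]
  Insert 8 (step 6): P = [2, 4, 6, 8] / [3] / [5];  Q = [1, 2, 4, 6] / [3] / [5]
  Insert 1 (step 7): P = [1, 4, 6, 8] / [2] / [3] / [5];  Q = [1, 2, 4, 6] / [3] / [5] / [7]
  Insert 7 (step 8): P = [1, 4, 6, 7] / [2, 8] / [3] / [5];  Q = [1, 2, 4, 6] / [3, 8] / [5] / [7]
Final shape: (4, 2, 1, 1).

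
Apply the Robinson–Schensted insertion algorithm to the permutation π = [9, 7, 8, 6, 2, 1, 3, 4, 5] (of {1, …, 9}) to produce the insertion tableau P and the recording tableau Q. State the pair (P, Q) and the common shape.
P = [1, 3, 4, 5] / [2, 8] / [6] / [7] / [9];  Q = [1, 3, 8, 9] / [2, 7] / [4] / [5] / [6];  common shape = (4, 2, 1, 1, 1)

Row-insert the values π_1, π_2, … into P one at a time, bumping the leftmost entry strictly greater than the inserted value down to the next row. The recording tableau Q records, in position (i, j), the step at which that cell was added to P.
  Insert 9 (step 1): P = [9];  Q = [1]
  Insert 7 (step 2): P = [7] / [9];  Q = [1] / [2]
  Insert 8 (step 3): P = [7, 8] / [9];  Q = [1, 3] / [2]
  Insert 6 (step 4): P = [6, 8] / [7] / [9];  Q = [1, 3] / [2] / [4]
  Insert 2 (step 5): P = [2, 8] / [6] / [7] / [9];  Q = [1, 3] / [2] / [4] / [5]
  Insert 1 (step 6): P = [1, 8] / [2] / [6] / [7] / [9];  Q = [1, 3] / [2] / [4] / [5] / [6]
  Insert 3 (step 7): P = [1, 3] / [2, 8] / [6] / [7] / [9];  Q = [1, 3] / [2, 7] / [4] / [5] / [6]
  Insert 4 (step 8): P = [1, 3, 4] / [2, 8] / [6] / [7] / [9];  Q = [1, 3, 8] / [2, 7] / [4] / [5] / [6]
  Insert 5 (step 9): P = [1, 3, 4, 5] / [2, 8] / [6] / [7] / [9];  Q = [1, 3, 8, 9] / [2, 7] / [4] / [5] / [6]
Final shape: (4, 2, 1, 1, 1).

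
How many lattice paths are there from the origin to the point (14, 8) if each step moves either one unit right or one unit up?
Number of paths = 319770

A monotone lattice path from (0, 0) to (14, 8) consists of 14 east steps and 8 north steps in some order, so it is determined by which 14 of the 22 steps are east. The count is C(22, 14) = 319770.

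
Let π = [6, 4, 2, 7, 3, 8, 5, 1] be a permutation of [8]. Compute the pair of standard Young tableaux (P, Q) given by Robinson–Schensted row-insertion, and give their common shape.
P = [1, 3, 5] / [2, 7, 8] / [4] / [6];  Q = [1, 4, 6] / [2, 5, 7] / [3] / [8];  common shape = (3, 3, 1, 1)

Row-insert the values π_1, π_2, … into P one at a time, bumping the leftmost entry strictly greater than the inserted value down to the next row. The recording tableau Q records, in position (i, j), the step at which that cell was added to P.
  Insert 6 (step 1): P = [6];  Q = [1]
  Insert 4 (step 2): P = [4] / [6];  Q = [1] / [2]
  Insert 2 (step 3): P = [2] / [4] / [6];  Q = [1] / [2] / [3]
  Insert 7 (step 4): P = [2, 7] / [4] / [6];  Q = [1, 4] / [2] / [3]
  Insert 3 (step 5): P = [2, 3] / [4, 7] / [6];  Q = [1, 4] / [2, 5] / [3]
  Insert 8 (step 6): P = [2, 3, 8] / [4, 7] / [6];  Q = [1, 4, 6] / [2, 5] / [3]
  Insert 5 (step 7): P = [2, 3, 5] / [4, 7, 8] / [6];  Q = [1, 4, 6] / [2, 5, 7] / [3]
  Insert 1 (step 8): P = [1, 3, 5] / [2, 7, 8] / [4] / [6];  Q = [1, 4, 6] / [2, 5, 7] / [3] / [8]
Final shape: (3, 3, 1, 1).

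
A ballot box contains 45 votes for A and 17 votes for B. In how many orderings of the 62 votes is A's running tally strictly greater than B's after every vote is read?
Strict-lead orderings = 334027589489580

Total orderings of the 62 votes with 45 for A: C(62, 45) = 739632519584070. By the Bertrand ballot formula (Cycle Lemma / reflection principle), the number of orderings in which A is strictly ahead of B throughout is (p − q)/(p + q) · C(p + q, p) = (45 − 17)/(45 + 17) · 739632519584070 = 334027589489580.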